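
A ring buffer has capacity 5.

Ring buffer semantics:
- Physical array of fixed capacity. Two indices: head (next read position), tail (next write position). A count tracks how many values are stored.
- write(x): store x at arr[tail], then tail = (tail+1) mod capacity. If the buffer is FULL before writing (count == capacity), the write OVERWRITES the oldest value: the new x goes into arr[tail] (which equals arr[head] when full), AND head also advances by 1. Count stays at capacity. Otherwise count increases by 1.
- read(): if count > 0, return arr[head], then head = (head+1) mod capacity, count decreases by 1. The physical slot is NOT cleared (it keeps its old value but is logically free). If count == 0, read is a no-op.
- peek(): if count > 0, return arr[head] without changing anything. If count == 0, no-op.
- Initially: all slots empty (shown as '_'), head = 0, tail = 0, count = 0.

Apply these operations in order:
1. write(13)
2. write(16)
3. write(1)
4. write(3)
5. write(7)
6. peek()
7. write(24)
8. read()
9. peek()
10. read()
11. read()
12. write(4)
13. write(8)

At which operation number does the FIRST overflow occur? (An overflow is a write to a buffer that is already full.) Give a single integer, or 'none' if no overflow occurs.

Answer: 7

Derivation:
After op 1 (write(13)): arr=[13 _ _ _ _] head=0 tail=1 count=1
After op 2 (write(16)): arr=[13 16 _ _ _] head=0 tail=2 count=2
After op 3 (write(1)): arr=[13 16 1 _ _] head=0 tail=3 count=3
After op 4 (write(3)): arr=[13 16 1 3 _] head=0 tail=4 count=4
After op 5 (write(7)): arr=[13 16 1 3 7] head=0 tail=0 count=5
After op 6 (peek()): arr=[13 16 1 3 7] head=0 tail=0 count=5
After op 7 (write(24)): arr=[24 16 1 3 7] head=1 tail=1 count=5
After op 8 (read()): arr=[24 16 1 3 7] head=2 tail=1 count=4
After op 9 (peek()): arr=[24 16 1 3 7] head=2 tail=1 count=4
After op 10 (read()): arr=[24 16 1 3 7] head=3 tail=1 count=3
After op 11 (read()): arr=[24 16 1 3 7] head=4 tail=1 count=2
After op 12 (write(4)): arr=[24 4 1 3 7] head=4 tail=2 count=3
After op 13 (write(8)): arr=[24 4 8 3 7] head=4 tail=3 count=4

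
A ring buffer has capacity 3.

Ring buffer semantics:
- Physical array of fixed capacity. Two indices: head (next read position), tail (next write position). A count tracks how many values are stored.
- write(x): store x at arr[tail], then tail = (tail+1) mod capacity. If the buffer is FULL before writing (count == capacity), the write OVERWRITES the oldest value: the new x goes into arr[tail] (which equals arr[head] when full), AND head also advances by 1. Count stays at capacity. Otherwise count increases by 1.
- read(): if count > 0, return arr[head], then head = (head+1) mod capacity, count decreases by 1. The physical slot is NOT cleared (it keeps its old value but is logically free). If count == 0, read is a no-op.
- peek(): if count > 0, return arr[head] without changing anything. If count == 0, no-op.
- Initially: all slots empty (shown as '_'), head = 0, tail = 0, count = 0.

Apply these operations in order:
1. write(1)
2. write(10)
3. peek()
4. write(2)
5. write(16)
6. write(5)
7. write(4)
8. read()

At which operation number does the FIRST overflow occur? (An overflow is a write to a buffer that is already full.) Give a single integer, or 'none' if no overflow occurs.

Answer: 5

Derivation:
After op 1 (write(1)): arr=[1 _ _] head=0 tail=1 count=1
After op 2 (write(10)): arr=[1 10 _] head=0 tail=2 count=2
After op 3 (peek()): arr=[1 10 _] head=0 tail=2 count=2
After op 4 (write(2)): arr=[1 10 2] head=0 tail=0 count=3
After op 5 (write(16)): arr=[16 10 2] head=1 tail=1 count=3
After op 6 (write(5)): arr=[16 5 2] head=2 tail=2 count=3
After op 7 (write(4)): arr=[16 5 4] head=0 tail=0 count=3
After op 8 (read()): arr=[16 5 4] head=1 tail=0 count=2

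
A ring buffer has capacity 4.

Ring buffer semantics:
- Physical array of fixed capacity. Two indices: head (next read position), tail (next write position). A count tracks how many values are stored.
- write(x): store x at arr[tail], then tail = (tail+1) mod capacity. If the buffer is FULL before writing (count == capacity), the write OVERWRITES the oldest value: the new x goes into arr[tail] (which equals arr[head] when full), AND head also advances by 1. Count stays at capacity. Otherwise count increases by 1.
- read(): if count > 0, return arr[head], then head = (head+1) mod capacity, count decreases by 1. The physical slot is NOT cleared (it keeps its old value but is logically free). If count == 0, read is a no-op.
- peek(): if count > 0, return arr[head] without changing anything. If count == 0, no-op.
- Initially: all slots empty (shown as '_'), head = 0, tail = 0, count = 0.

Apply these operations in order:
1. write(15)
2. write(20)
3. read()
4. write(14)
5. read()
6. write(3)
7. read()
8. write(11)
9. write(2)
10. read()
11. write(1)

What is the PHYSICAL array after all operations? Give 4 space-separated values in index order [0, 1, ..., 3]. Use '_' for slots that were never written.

After op 1 (write(15)): arr=[15 _ _ _] head=0 tail=1 count=1
After op 2 (write(20)): arr=[15 20 _ _] head=0 tail=2 count=2
After op 3 (read()): arr=[15 20 _ _] head=1 tail=2 count=1
After op 4 (write(14)): arr=[15 20 14 _] head=1 tail=3 count=2
After op 5 (read()): arr=[15 20 14 _] head=2 tail=3 count=1
After op 6 (write(3)): arr=[15 20 14 3] head=2 tail=0 count=2
After op 7 (read()): arr=[15 20 14 3] head=3 tail=0 count=1
After op 8 (write(11)): arr=[11 20 14 3] head=3 tail=1 count=2
After op 9 (write(2)): arr=[11 2 14 3] head=3 tail=2 count=3
After op 10 (read()): arr=[11 2 14 3] head=0 tail=2 count=2
After op 11 (write(1)): arr=[11 2 1 3] head=0 tail=3 count=3

Answer: 11 2 1 3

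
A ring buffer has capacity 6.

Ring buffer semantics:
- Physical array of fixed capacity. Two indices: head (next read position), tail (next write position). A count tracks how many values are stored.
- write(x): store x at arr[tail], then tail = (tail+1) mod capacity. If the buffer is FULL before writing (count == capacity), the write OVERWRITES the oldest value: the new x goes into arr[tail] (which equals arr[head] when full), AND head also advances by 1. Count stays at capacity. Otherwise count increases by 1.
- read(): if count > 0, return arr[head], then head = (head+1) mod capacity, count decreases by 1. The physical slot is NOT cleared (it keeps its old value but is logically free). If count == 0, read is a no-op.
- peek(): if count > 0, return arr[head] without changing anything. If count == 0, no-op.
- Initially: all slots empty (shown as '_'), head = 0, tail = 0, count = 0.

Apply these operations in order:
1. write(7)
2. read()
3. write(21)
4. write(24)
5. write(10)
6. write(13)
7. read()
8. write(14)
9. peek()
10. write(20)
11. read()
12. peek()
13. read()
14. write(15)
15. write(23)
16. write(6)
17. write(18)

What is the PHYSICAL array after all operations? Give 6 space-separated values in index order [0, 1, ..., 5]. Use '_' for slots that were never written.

After op 1 (write(7)): arr=[7 _ _ _ _ _] head=0 tail=1 count=1
After op 2 (read()): arr=[7 _ _ _ _ _] head=1 tail=1 count=0
After op 3 (write(21)): arr=[7 21 _ _ _ _] head=1 tail=2 count=1
After op 4 (write(24)): arr=[7 21 24 _ _ _] head=1 tail=3 count=2
After op 5 (write(10)): arr=[7 21 24 10 _ _] head=1 tail=4 count=3
After op 6 (write(13)): arr=[7 21 24 10 13 _] head=1 tail=5 count=4
After op 7 (read()): arr=[7 21 24 10 13 _] head=2 tail=5 count=3
After op 8 (write(14)): arr=[7 21 24 10 13 14] head=2 tail=0 count=4
After op 9 (peek()): arr=[7 21 24 10 13 14] head=2 tail=0 count=4
After op 10 (write(20)): arr=[20 21 24 10 13 14] head=2 tail=1 count=5
After op 11 (read()): arr=[20 21 24 10 13 14] head=3 tail=1 count=4
After op 12 (peek()): arr=[20 21 24 10 13 14] head=3 tail=1 count=4
After op 13 (read()): arr=[20 21 24 10 13 14] head=4 tail=1 count=3
After op 14 (write(15)): arr=[20 15 24 10 13 14] head=4 tail=2 count=4
After op 15 (write(23)): arr=[20 15 23 10 13 14] head=4 tail=3 count=5
After op 16 (write(6)): arr=[20 15 23 6 13 14] head=4 tail=4 count=6
After op 17 (write(18)): arr=[20 15 23 6 18 14] head=5 tail=5 count=6

Answer: 20 15 23 6 18 14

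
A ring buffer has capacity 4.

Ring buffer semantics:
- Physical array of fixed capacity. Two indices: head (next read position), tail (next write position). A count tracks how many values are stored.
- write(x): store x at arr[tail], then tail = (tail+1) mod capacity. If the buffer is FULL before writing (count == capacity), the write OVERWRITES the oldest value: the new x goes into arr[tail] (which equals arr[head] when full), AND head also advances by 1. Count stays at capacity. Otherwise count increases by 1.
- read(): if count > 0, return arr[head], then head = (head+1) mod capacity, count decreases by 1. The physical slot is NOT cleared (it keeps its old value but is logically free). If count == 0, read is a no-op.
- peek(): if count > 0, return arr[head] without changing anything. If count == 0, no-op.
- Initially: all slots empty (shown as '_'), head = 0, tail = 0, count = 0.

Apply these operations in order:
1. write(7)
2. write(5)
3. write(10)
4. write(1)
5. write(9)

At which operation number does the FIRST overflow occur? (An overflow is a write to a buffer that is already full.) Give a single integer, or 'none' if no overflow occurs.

Answer: 5

Derivation:
After op 1 (write(7)): arr=[7 _ _ _] head=0 tail=1 count=1
After op 2 (write(5)): arr=[7 5 _ _] head=0 tail=2 count=2
After op 3 (write(10)): arr=[7 5 10 _] head=0 tail=3 count=3
After op 4 (write(1)): arr=[7 5 10 1] head=0 tail=0 count=4
After op 5 (write(9)): arr=[9 5 10 1] head=1 tail=1 count=4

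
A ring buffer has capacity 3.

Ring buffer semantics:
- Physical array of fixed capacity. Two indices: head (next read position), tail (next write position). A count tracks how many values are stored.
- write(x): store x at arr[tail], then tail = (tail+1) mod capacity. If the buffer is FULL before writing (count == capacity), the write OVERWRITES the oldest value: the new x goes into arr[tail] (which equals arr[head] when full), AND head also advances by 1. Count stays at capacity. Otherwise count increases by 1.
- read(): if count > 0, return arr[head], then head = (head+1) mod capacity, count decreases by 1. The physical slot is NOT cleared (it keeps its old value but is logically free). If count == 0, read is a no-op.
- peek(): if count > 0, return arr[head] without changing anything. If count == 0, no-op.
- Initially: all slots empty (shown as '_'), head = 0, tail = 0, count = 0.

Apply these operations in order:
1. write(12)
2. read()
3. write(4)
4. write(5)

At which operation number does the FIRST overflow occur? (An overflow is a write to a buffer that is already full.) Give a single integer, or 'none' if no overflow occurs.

After op 1 (write(12)): arr=[12 _ _] head=0 tail=1 count=1
After op 2 (read()): arr=[12 _ _] head=1 tail=1 count=0
After op 3 (write(4)): arr=[12 4 _] head=1 tail=2 count=1
After op 4 (write(5)): arr=[12 4 5] head=1 tail=0 count=2

Answer: none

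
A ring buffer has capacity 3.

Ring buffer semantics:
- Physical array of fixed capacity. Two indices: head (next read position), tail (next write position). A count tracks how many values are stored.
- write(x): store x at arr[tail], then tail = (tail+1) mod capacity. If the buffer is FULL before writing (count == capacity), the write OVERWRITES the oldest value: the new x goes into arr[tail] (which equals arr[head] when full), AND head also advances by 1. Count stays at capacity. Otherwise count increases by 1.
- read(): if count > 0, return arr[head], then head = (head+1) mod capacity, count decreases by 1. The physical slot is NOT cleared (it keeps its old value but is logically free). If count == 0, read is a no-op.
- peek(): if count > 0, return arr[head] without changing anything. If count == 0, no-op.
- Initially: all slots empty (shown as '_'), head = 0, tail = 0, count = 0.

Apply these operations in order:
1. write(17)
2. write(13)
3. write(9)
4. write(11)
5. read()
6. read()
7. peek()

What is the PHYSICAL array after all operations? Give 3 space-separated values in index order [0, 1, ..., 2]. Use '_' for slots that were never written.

After op 1 (write(17)): arr=[17 _ _] head=0 tail=1 count=1
After op 2 (write(13)): arr=[17 13 _] head=0 tail=2 count=2
After op 3 (write(9)): arr=[17 13 9] head=0 tail=0 count=3
After op 4 (write(11)): arr=[11 13 9] head=1 tail=1 count=3
After op 5 (read()): arr=[11 13 9] head=2 tail=1 count=2
After op 6 (read()): arr=[11 13 9] head=0 tail=1 count=1
After op 7 (peek()): arr=[11 13 9] head=0 tail=1 count=1

Answer: 11 13 9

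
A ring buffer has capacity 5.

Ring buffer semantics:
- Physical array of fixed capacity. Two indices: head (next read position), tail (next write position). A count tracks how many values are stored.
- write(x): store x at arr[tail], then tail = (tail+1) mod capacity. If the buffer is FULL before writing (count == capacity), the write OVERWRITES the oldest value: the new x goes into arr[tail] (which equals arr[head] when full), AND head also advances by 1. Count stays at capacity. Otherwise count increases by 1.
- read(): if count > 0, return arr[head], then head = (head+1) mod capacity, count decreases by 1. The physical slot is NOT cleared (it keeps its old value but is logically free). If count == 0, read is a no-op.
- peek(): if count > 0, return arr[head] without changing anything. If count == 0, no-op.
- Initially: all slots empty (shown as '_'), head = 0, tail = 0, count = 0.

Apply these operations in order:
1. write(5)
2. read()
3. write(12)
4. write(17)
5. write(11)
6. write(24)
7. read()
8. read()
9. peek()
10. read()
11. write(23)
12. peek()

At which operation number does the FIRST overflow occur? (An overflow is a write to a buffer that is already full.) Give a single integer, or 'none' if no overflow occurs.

Answer: none

Derivation:
After op 1 (write(5)): arr=[5 _ _ _ _] head=0 tail=1 count=1
After op 2 (read()): arr=[5 _ _ _ _] head=1 tail=1 count=0
After op 3 (write(12)): arr=[5 12 _ _ _] head=1 tail=2 count=1
After op 4 (write(17)): arr=[5 12 17 _ _] head=1 tail=3 count=2
After op 5 (write(11)): arr=[5 12 17 11 _] head=1 tail=4 count=3
After op 6 (write(24)): arr=[5 12 17 11 24] head=1 tail=0 count=4
After op 7 (read()): arr=[5 12 17 11 24] head=2 tail=0 count=3
After op 8 (read()): arr=[5 12 17 11 24] head=3 tail=0 count=2
After op 9 (peek()): arr=[5 12 17 11 24] head=3 tail=0 count=2
After op 10 (read()): arr=[5 12 17 11 24] head=4 tail=0 count=1
After op 11 (write(23)): arr=[23 12 17 11 24] head=4 tail=1 count=2
After op 12 (peek()): arr=[23 12 17 11 24] head=4 tail=1 count=2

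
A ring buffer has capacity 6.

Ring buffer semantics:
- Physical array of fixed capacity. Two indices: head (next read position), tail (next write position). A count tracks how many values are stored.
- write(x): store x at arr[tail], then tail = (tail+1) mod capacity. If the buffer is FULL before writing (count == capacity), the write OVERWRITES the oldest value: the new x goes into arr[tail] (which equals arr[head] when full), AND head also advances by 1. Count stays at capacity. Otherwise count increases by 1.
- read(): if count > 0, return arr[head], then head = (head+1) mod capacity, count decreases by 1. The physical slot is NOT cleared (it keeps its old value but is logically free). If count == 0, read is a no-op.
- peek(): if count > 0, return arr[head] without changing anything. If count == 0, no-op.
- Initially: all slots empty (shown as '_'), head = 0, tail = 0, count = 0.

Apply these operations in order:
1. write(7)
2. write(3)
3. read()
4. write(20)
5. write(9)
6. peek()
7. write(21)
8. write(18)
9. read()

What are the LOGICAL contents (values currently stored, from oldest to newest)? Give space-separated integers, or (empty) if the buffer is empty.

Answer: 20 9 21 18

Derivation:
After op 1 (write(7)): arr=[7 _ _ _ _ _] head=0 tail=1 count=1
After op 2 (write(3)): arr=[7 3 _ _ _ _] head=0 tail=2 count=2
After op 3 (read()): arr=[7 3 _ _ _ _] head=1 tail=2 count=1
After op 4 (write(20)): arr=[7 3 20 _ _ _] head=1 tail=3 count=2
After op 5 (write(9)): arr=[7 3 20 9 _ _] head=1 tail=4 count=3
After op 6 (peek()): arr=[7 3 20 9 _ _] head=1 tail=4 count=3
After op 7 (write(21)): arr=[7 3 20 9 21 _] head=1 tail=5 count=4
After op 8 (write(18)): arr=[7 3 20 9 21 18] head=1 tail=0 count=5
After op 9 (read()): arr=[7 3 20 9 21 18] head=2 tail=0 count=4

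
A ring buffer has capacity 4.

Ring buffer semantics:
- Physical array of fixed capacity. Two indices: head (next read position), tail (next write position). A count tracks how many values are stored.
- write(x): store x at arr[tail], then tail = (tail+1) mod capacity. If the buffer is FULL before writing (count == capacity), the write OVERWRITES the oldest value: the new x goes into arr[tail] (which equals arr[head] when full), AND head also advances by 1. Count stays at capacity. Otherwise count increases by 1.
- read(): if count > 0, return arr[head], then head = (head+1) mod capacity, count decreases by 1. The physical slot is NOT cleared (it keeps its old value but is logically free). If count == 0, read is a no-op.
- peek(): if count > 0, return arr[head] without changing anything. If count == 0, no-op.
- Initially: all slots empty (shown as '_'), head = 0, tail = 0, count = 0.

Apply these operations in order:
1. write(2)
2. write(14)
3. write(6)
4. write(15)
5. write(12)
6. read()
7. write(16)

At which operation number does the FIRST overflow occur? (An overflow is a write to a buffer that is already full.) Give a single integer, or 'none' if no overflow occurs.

After op 1 (write(2)): arr=[2 _ _ _] head=0 tail=1 count=1
After op 2 (write(14)): arr=[2 14 _ _] head=0 tail=2 count=2
After op 3 (write(6)): arr=[2 14 6 _] head=0 tail=3 count=3
After op 4 (write(15)): arr=[2 14 6 15] head=0 tail=0 count=4
After op 5 (write(12)): arr=[12 14 6 15] head=1 tail=1 count=4
After op 6 (read()): arr=[12 14 6 15] head=2 tail=1 count=3
After op 7 (write(16)): arr=[12 16 6 15] head=2 tail=2 count=4

Answer: 5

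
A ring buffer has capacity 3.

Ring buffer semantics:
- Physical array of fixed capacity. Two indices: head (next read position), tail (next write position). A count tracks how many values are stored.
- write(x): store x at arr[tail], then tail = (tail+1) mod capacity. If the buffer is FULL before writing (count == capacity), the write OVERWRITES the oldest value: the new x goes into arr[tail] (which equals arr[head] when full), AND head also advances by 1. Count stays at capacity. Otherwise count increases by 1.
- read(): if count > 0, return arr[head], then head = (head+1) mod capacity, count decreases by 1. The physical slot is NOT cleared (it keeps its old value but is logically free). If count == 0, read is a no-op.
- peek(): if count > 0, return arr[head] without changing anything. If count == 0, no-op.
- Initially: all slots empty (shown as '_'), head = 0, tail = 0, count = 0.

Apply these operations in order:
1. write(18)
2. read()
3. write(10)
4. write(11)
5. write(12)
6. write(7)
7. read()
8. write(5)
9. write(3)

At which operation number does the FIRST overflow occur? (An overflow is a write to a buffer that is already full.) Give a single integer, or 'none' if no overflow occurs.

After op 1 (write(18)): arr=[18 _ _] head=0 tail=1 count=1
After op 2 (read()): arr=[18 _ _] head=1 tail=1 count=0
After op 3 (write(10)): arr=[18 10 _] head=1 tail=2 count=1
After op 4 (write(11)): arr=[18 10 11] head=1 tail=0 count=2
After op 5 (write(12)): arr=[12 10 11] head=1 tail=1 count=3
After op 6 (write(7)): arr=[12 7 11] head=2 tail=2 count=3
After op 7 (read()): arr=[12 7 11] head=0 tail=2 count=2
After op 8 (write(5)): arr=[12 7 5] head=0 tail=0 count=3
After op 9 (write(3)): arr=[3 7 5] head=1 tail=1 count=3

Answer: 6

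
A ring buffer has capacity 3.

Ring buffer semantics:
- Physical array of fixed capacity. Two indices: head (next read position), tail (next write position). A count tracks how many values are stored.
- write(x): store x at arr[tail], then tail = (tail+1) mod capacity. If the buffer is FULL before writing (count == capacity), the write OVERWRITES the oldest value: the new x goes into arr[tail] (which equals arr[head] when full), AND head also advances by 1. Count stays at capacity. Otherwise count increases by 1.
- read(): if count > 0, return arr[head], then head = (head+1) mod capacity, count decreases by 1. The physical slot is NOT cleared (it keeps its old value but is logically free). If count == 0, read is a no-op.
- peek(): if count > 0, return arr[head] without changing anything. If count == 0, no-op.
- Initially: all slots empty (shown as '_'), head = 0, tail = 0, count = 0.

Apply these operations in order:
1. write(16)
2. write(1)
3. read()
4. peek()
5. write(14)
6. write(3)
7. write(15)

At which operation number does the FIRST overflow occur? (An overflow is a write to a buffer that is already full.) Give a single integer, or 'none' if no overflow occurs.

After op 1 (write(16)): arr=[16 _ _] head=0 tail=1 count=1
After op 2 (write(1)): arr=[16 1 _] head=0 tail=2 count=2
After op 3 (read()): arr=[16 1 _] head=1 tail=2 count=1
After op 4 (peek()): arr=[16 1 _] head=1 tail=2 count=1
After op 5 (write(14)): arr=[16 1 14] head=1 tail=0 count=2
After op 6 (write(3)): arr=[3 1 14] head=1 tail=1 count=3
After op 7 (write(15)): arr=[3 15 14] head=2 tail=2 count=3

Answer: 7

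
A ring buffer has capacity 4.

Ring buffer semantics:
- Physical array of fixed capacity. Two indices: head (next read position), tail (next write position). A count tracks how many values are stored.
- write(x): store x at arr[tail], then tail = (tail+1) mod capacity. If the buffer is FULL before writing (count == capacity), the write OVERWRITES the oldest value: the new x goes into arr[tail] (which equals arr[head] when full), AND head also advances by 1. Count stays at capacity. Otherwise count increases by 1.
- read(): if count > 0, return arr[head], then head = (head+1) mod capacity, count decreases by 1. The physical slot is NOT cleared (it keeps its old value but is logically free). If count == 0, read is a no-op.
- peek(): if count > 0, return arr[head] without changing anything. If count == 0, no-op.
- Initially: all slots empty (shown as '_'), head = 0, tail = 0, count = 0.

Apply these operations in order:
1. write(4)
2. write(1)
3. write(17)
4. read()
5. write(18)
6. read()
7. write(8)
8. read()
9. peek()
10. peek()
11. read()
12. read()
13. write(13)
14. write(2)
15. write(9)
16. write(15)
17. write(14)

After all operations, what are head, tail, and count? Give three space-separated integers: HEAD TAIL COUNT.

Answer: 2 2 4

Derivation:
After op 1 (write(4)): arr=[4 _ _ _] head=0 tail=1 count=1
After op 2 (write(1)): arr=[4 1 _ _] head=0 tail=2 count=2
After op 3 (write(17)): arr=[4 1 17 _] head=0 tail=3 count=3
After op 4 (read()): arr=[4 1 17 _] head=1 tail=3 count=2
After op 5 (write(18)): arr=[4 1 17 18] head=1 tail=0 count=3
After op 6 (read()): arr=[4 1 17 18] head=2 tail=0 count=2
After op 7 (write(8)): arr=[8 1 17 18] head=2 tail=1 count=3
After op 8 (read()): arr=[8 1 17 18] head=3 tail=1 count=2
After op 9 (peek()): arr=[8 1 17 18] head=3 tail=1 count=2
After op 10 (peek()): arr=[8 1 17 18] head=3 tail=1 count=2
After op 11 (read()): arr=[8 1 17 18] head=0 tail=1 count=1
After op 12 (read()): arr=[8 1 17 18] head=1 tail=1 count=0
After op 13 (write(13)): arr=[8 13 17 18] head=1 tail=2 count=1
After op 14 (write(2)): arr=[8 13 2 18] head=1 tail=3 count=2
After op 15 (write(9)): arr=[8 13 2 9] head=1 tail=0 count=3
After op 16 (write(15)): arr=[15 13 2 9] head=1 tail=1 count=4
After op 17 (write(14)): arr=[15 14 2 9] head=2 tail=2 count=4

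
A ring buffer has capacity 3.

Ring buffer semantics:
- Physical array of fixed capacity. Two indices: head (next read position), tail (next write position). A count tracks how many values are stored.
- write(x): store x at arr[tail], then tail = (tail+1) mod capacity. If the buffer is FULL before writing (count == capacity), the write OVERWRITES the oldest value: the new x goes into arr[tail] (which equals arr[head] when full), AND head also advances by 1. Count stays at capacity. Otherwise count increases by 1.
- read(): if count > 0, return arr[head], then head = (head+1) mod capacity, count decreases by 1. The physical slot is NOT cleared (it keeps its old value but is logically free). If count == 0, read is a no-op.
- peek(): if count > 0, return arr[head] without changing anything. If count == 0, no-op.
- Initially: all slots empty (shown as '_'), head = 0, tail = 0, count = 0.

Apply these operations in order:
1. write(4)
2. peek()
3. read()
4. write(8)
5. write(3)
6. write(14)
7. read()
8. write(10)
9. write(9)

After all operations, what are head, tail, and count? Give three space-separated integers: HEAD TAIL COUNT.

Answer: 0 0 3

Derivation:
After op 1 (write(4)): arr=[4 _ _] head=0 tail=1 count=1
After op 2 (peek()): arr=[4 _ _] head=0 tail=1 count=1
After op 3 (read()): arr=[4 _ _] head=1 tail=1 count=0
After op 4 (write(8)): arr=[4 8 _] head=1 tail=2 count=1
After op 5 (write(3)): arr=[4 8 3] head=1 tail=0 count=2
After op 6 (write(14)): arr=[14 8 3] head=1 tail=1 count=3
After op 7 (read()): arr=[14 8 3] head=2 tail=1 count=2
After op 8 (write(10)): arr=[14 10 3] head=2 tail=2 count=3
After op 9 (write(9)): arr=[14 10 9] head=0 tail=0 count=3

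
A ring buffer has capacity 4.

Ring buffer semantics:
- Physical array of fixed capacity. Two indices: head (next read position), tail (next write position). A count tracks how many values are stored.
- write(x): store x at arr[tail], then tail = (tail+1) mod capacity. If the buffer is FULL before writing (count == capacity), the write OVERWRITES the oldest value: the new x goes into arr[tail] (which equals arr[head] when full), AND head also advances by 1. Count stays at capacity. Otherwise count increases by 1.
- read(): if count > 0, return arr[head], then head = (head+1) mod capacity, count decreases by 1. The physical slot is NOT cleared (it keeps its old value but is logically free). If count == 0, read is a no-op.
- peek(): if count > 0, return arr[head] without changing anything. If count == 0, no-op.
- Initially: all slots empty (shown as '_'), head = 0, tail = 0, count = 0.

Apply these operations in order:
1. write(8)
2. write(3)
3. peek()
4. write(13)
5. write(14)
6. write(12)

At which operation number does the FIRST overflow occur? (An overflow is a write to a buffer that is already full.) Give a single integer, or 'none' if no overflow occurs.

After op 1 (write(8)): arr=[8 _ _ _] head=0 tail=1 count=1
After op 2 (write(3)): arr=[8 3 _ _] head=0 tail=2 count=2
After op 3 (peek()): arr=[8 3 _ _] head=0 tail=2 count=2
After op 4 (write(13)): arr=[8 3 13 _] head=0 tail=3 count=3
After op 5 (write(14)): arr=[8 3 13 14] head=0 tail=0 count=4
After op 6 (write(12)): arr=[12 3 13 14] head=1 tail=1 count=4

Answer: 6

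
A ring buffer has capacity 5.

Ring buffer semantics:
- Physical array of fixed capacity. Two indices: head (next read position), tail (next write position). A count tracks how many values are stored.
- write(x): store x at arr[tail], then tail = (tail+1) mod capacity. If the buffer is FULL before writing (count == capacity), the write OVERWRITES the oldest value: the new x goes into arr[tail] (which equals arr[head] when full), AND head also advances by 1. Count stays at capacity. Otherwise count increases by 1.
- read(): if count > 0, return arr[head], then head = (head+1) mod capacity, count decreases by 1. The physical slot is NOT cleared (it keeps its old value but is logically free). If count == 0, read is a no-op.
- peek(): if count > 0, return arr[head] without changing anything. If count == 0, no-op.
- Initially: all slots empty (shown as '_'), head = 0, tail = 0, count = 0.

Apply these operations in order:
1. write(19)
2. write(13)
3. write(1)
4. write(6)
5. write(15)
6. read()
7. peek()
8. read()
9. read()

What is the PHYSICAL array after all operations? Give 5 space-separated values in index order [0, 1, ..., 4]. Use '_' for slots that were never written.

After op 1 (write(19)): arr=[19 _ _ _ _] head=0 tail=1 count=1
After op 2 (write(13)): arr=[19 13 _ _ _] head=0 tail=2 count=2
After op 3 (write(1)): arr=[19 13 1 _ _] head=0 tail=3 count=3
After op 4 (write(6)): arr=[19 13 1 6 _] head=0 tail=4 count=4
After op 5 (write(15)): arr=[19 13 1 6 15] head=0 tail=0 count=5
After op 6 (read()): arr=[19 13 1 6 15] head=1 tail=0 count=4
After op 7 (peek()): arr=[19 13 1 6 15] head=1 tail=0 count=4
After op 8 (read()): arr=[19 13 1 6 15] head=2 tail=0 count=3
After op 9 (read()): arr=[19 13 1 6 15] head=3 tail=0 count=2

Answer: 19 13 1 6 15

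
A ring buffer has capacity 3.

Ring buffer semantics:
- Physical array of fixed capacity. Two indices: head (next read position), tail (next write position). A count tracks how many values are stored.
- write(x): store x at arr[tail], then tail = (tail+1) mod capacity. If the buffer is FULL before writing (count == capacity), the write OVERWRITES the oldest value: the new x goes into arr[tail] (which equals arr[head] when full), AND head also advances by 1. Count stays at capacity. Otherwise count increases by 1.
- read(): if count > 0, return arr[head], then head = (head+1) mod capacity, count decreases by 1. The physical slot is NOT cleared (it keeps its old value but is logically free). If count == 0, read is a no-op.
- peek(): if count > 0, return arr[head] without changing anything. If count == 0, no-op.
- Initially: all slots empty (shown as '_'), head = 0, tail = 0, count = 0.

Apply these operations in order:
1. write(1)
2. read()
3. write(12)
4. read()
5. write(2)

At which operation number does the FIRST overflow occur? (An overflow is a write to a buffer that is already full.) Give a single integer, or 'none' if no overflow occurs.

Answer: none

Derivation:
After op 1 (write(1)): arr=[1 _ _] head=0 tail=1 count=1
After op 2 (read()): arr=[1 _ _] head=1 tail=1 count=0
After op 3 (write(12)): arr=[1 12 _] head=1 tail=2 count=1
After op 4 (read()): arr=[1 12 _] head=2 tail=2 count=0
After op 5 (write(2)): arr=[1 12 2] head=2 tail=0 count=1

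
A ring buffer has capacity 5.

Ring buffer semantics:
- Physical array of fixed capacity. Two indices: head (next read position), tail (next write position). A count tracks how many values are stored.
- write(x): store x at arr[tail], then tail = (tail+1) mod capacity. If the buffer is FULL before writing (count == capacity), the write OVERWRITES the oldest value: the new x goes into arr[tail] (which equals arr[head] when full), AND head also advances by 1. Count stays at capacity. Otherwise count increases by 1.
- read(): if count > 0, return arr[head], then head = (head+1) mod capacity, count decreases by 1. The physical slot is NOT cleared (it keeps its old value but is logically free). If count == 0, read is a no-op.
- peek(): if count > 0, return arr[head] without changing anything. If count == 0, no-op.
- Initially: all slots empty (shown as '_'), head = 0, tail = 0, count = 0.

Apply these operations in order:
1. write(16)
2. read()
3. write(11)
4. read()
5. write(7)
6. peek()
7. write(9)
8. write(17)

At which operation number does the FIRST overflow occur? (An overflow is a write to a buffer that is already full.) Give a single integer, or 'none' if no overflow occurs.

Answer: none

Derivation:
After op 1 (write(16)): arr=[16 _ _ _ _] head=0 tail=1 count=1
After op 2 (read()): arr=[16 _ _ _ _] head=1 tail=1 count=0
After op 3 (write(11)): arr=[16 11 _ _ _] head=1 tail=2 count=1
After op 4 (read()): arr=[16 11 _ _ _] head=2 tail=2 count=0
After op 5 (write(7)): arr=[16 11 7 _ _] head=2 tail=3 count=1
After op 6 (peek()): arr=[16 11 7 _ _] head=2 tail=3 count=1
After op 7 (write(9)): arr=[16 11 7 9 _] head=2 tail=4 count=2
After op 8 (write(17)): arr=[16 11 7 9 17] head=2 tail=0 count=3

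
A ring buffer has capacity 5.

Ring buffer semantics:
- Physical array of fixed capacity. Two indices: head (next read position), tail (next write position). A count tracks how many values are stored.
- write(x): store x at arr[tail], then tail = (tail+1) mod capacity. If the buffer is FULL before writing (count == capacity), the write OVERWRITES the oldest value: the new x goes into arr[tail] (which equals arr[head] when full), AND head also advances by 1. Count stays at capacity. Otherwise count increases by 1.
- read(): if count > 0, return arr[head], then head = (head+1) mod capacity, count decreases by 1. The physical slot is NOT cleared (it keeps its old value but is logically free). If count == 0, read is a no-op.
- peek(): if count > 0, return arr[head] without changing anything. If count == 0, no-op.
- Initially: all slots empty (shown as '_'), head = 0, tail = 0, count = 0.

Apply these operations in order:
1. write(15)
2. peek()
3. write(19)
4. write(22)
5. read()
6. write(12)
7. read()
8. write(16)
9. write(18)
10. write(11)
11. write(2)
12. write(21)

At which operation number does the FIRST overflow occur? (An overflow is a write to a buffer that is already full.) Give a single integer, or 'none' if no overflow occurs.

Answer: 11

Derivation:
After op 1 (write(15)): arr=[15 _ _ _ _] head=0 tail=1 count=1
After op 2 (peek()): arr=[15 _ _ _ _] head=0 tail=1 count=1
After op 3 (write(19)): arr=[15 19 _ _ _] head=0 tail=2 count=2
After op 4 (write(22)): arr=[15 19 22 _ _] head=0 tail=3 count=3
After op 5 (read()): arr=[15 19 22 _ _] head=1 tail=3 count=2
After op 6 (write(12)): arr=[15 19 22 12 _] head=1 tail=4 count=3
After op 7 (read()): arr=[15 19 22 12 _] head=2 tail=4 count=2
After op 8 (write(16)): arr=[15 19 22 12 16] head=2 tail=0 count=3
After op 9 (write(18)): arr=[18 19 22 12 16] head=2 tail=1 count=4
After op 10 (write(11)): arr=[18 11 22 12 16] head=2 tail=2 count=5
After op 11 (write(2)): arr=[18 11 2 12 16] head=3 tail=3 count=5
After op 12 (write(21)): arr=[18 11 2 21 16] head=4 tail=4 count=5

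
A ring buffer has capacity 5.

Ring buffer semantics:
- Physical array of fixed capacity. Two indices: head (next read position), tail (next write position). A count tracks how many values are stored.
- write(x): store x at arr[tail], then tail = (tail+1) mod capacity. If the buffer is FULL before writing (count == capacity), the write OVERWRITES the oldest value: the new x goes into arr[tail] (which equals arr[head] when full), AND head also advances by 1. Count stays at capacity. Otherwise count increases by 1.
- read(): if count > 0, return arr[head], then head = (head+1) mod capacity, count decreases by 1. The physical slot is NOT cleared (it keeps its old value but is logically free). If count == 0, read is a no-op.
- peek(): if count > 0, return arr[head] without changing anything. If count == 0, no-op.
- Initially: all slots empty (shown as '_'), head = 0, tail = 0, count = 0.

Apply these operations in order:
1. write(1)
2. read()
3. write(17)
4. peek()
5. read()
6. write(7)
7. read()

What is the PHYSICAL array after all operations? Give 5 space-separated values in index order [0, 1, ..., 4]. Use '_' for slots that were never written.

After op 1 (write(1)): arr=[1 _ _ _ _] head=0 tail=1 count=1
After op 2 (read()): arr=[1 _ _ _ _] head=1 tail=1 count=0
After op 3 (write(17)): arr=[1 17 _ _ _] head=1 tail=2 count=1
After op 4 (peek()): arr=[1 17 _ _ _] head=1 tail=2 count=1
After op 5 (read()): arr=[1 17 _ _ _] head=2 tail=2 count=0
After op 6 (write(7)): arr=[1 17 7 _ _] head=2 tail=3 count=1
After op 7 (read()): arr=[1 17 7 _ _] head=3 tail=3 count=0

Answer: 1 17 7 _ _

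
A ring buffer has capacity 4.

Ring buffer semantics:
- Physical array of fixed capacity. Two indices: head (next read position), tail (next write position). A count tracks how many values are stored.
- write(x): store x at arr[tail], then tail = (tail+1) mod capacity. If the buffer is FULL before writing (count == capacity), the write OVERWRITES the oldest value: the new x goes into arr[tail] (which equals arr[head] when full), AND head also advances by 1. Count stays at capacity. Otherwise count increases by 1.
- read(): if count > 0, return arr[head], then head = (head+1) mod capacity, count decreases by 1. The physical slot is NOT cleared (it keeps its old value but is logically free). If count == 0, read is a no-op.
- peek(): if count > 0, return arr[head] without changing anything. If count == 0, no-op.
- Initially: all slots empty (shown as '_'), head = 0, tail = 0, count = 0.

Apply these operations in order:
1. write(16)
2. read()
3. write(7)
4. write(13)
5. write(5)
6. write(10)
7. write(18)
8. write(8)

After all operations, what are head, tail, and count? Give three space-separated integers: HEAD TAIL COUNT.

After op 1 (write(16)): arr=[16 _ _ _] head=0 tail=1 count=1
After op 2 (read()): arr=[16 _ _ _] head=1 tail=1 count=0
After op 3 (write(7)): arr=[16 7 _ _] head=1 tail=2 count=1
After op 4 (write(13)): arr=[16 7 13 _] head=1 tail=3 count=2
After op 5 (write(5)): arr=[16 7 13 5] head=1 tail=0 count=3
After op 6 (write(10)): arr=[10 7 13 5] head=1 tail=1 count=4
After op 7 (write(18)): arr=[10 18 13 5] head=2 tail=2 count=4
After op 8 (write(8)): arr=[10 18 8 5] head=3 tail=3 count=4

Answer: 3 3 4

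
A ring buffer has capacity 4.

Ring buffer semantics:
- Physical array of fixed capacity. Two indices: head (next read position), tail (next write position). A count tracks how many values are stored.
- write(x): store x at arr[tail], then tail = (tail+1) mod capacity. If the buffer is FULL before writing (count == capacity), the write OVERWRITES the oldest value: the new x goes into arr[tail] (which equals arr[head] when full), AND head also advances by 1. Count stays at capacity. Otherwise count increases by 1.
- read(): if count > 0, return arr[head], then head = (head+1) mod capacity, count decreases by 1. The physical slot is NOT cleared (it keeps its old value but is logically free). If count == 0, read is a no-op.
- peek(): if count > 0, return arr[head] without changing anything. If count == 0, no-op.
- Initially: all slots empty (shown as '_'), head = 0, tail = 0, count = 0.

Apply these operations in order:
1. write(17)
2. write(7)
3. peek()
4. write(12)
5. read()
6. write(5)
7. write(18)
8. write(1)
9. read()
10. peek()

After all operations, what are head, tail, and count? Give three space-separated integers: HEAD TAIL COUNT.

After op 1 (write(17)): arr=[17 _ _ _] head=0 tail=1 count=1
After op 2 (write(7)): arr=[17 7 _ _] head=0 tail=2 count=2
After op 3 (peek()): arr=[17 7 _ _] head=0 tail=2 count=2
After op 4 (write(12)): arr=[17 7 12 _] head=0 tail=3 count=3
After op 5 (read()): arr=[17 7 12 _] head=1 tail=3 count=2
After op 6 (write(5)): arr=[17 7 12 5] head=1 tail=0 count=3
After op 7 (write(18)): arr=[18 7 12 5] head=1 tail=1 count=4
After op 8 (write(1)): arr=[18 1 12 5] head=2 tail=2 count=4
After op 9 (read()): arr=[18 1 12 5] head=3 tail=2 count=3
After op 10 (peek()): arr=[18 1 12 5] head=3 tail=2 count=3

Answer: 3 2 3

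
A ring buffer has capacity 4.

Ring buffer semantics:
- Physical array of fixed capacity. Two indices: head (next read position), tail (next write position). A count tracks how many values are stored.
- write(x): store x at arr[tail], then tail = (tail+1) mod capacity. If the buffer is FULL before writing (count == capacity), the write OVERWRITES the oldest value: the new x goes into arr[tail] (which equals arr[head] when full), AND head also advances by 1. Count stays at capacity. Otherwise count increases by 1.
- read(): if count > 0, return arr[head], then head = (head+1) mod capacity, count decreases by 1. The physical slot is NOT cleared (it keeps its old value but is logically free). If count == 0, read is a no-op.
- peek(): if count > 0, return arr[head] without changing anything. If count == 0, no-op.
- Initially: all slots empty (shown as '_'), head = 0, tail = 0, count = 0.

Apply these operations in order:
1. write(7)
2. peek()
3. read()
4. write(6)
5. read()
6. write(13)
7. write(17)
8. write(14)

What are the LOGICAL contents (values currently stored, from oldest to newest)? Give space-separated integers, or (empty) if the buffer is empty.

Answer: 13 17 14

Derivation:
After op 1 (write(7)): arr=[7 _ _ _] head=0 tail=1 count=1
After op 2 (peek()): arr=[7 _ _ _] head=0 tail=1 count=1
After op 3 (read()): arr=[7 _ _ _] head=1 tail=1 count=0
After op 4 (write(6)): arr=[7 6 _ _] head=1 tail=2 count=1
After op 5 (read()): arr=[7 6 _ _] head=2 tail=2 count=0
After op 6 (write(13)): arr=[7 6 13 _] head=2 tail=3 count=1
After op 7 (write(17)): arr=[7 6 13 17] head=2 tail=0 count=2
After op 8 (write(14)): arr=[14 6 13 17] head=2 tail=1 count=3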